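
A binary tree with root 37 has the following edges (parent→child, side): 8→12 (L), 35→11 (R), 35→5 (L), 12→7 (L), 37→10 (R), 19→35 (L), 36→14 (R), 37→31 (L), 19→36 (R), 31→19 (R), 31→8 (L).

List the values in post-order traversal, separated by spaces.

Post-order visits the left subtree, then the right subtree, then the node.
At 37: go left to 31.
  At 31: go left to 8.
    At 8: go left to 12.
      At 12: go left to 7.
        7 is a leaf — visit 7.
      At 12: no right child.
      Visit 12.
    At 8: no right child.
    Visit 8.
  At 31: go right to 19.
    At 19: go left to 35.
      At 35: go left to 5.
        5 is a leaf — visit 5.
      At 35: go right to 11.
        11 is a leaf — visit 11.
      Visit 35.
    At 19: go right to 36.
      At 36: no left child.
      At 36: go right to 14.
        14 is a leaf — visit 14.
      Visit 36.
    Visit 19.
  Visit 31.
At 37: go right to 10.
  10 is a leaf — visit 10.
Visit 37.

7 12 8 5 11 35 14 36 19 31 10 37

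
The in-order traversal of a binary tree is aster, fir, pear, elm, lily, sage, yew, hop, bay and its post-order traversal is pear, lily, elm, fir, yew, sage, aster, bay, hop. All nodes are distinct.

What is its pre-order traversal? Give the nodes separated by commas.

hop, aster, sage, fir, elm, pear, lily, yew, bay

The last element of post-order is the root; it splits in-order into left and right subtrees.
Root hop: left subtree has 7 nodes {aster, fir, pear, elm, lily, sage, yew}, right has 1 {bay}.
  Root aster: left subtree has 0 nodes { }, right has 6 {fir, pear, elm, lily, sage, yew}.
    Root sage: left subtree has 4 nodes {fir, pear, elm, lily}, right has 1 {yew}.
      Root fir: left subtree has 0 nodes { }, right has 3 {pear, elm, lily}.
        Root elm: left subtree has 1 node {pear}, right has 1 {lily}.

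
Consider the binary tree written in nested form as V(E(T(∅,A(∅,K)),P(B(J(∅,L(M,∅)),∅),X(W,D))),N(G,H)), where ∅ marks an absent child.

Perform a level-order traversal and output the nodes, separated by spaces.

V E N T P G H A B X K J W D L M

Level-order visits nodes level by level from the root, left to right within each level.
Level 0: V
Level 1: E, N
Level 2: T, P, G, H
Level 3: A, B, X
Level 4: K, J, W, D
Level 5: L
Level 6: M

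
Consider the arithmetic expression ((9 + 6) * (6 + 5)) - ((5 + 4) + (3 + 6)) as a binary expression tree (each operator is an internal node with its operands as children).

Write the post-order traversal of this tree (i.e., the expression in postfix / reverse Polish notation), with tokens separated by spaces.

9 6 + 6 5 + * 5 4 + 3 6 + + -

Post-order on an expression tree gives postfix notation: for each operator, emit left operand, right operand, then the operator.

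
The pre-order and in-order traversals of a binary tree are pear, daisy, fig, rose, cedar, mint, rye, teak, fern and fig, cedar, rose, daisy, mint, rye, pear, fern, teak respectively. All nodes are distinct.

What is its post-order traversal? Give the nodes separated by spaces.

The first element of pre-order is the root; it splits in-order into left and right subtrees.
Root pear: left subtree has 6 nodes {fig, cedar, rose, daisy, mint, rye}, right has 2 {fern, teak}.
  Root daisy: left subtree has 3 nodes {fig, cedar, rose}, right has 2 {mint, rye}.
    Root fig: left subtree has 0 nodes { }, right has 2 {cedar, rose}.
      Root rose: left subtree has 1 node {cedar}, right has 0 { }.
    Root mint: left subtree has 0 nodes { }, right has 1 {rye}.
  Root teak: left subtree has 1 node {fern}, right has 0 { }.

cedar rose fig rye mint daisy fern teak pear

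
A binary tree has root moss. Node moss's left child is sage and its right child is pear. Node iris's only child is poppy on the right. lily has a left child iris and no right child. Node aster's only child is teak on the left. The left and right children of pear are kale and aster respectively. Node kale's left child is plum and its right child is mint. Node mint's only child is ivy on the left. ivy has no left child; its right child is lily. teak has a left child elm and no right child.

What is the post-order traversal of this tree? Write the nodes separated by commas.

Post-order visits the left subtree, then the right subtree, then the node.
At moss: go left to sage.
  sage is a leaf — visit sage.
At moss: go right to pear.
  At pear: go left to kale.
    At kale: go left to plum.
      plum is a leaf — visit plum.
    At kale: go right to mint.
      At mint: go left to ivy.
        At ivy: no left child.
        At ivy: go right to lily.
          At lily: go left to iris.
            At iris: no left child.
            At iris: go right to poppy.
              poppy is a leaf — visit poppy.
            Visit iris.
          At lily: no right child.
          Visit lily.
        Visit ivy.
      At mint: no right child.
      Visit mint.
    Visit kale.
  At pear: go right to aster.
    At aster: go left to teak.
      At teak: go left to elm.
        elm is a leaf — visit elm.
      At teak: no right child.
      Visit teak.
    At aster: no right child.
    Visit aster.
  Visit pear.
Visit moss.

sage, plum, poppy, iris, lily, ivy, mint, kale, elm, teak, aster, pear, moss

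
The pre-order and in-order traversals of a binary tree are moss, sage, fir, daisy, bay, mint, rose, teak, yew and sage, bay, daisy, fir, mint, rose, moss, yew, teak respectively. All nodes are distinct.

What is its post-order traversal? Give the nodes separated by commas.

bay, daisy, rose, mint, fir, sage, yew, teak, moss

The first element of pre-order is the root; it splits in-order into left and right subtrees.
Root moss: left subtree has 6 nodes {sage, bay, daisy, fir, mint, rose}, right has 2 {yew, teak}.
  Root sage: left subtree has 0 nodes { }, right has 5 {bay, daisy, fir, mint, rose}.
    Root fir: left subtree has 2 nodes {bay, daisy}, right has 2 {mint, rose}.
      Root daisy: left subtree has 1 node {bay}, right has 0 { }.
      Root mint: left subtree has 0 nodes { }, right has 1 {rose}.
  Root teak: left subtree has 1 node {yew}, right has 0 { }.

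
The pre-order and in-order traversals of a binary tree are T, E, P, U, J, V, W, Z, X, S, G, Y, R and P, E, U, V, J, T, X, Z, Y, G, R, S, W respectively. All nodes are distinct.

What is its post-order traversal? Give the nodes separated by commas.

The first element of pre-order is the root; it splits in-order into left and right subtrees.
Root T: left subtree has 5 nodes {P, E, U, V, J}, right has 7 {X, Z, Y, G, R, S, W}.
  Root E: left subtree has 1 node {P}, right has 3 {U, V, J}.
    Root U: left subtree has 0 nodes { }, right has 2 {V, J}.
      Root J: left subtree has 1 node {V}, right has 0 { }.
  Root W: left subtree has 6 nodes {X, Z, Y, G, R, S}, right has 0 { }.
    Root Z: left subtree has 1 node {X}, right has 4 {Y, G, R, S}.
      Root S: left subtree has 3 nodes {Y, G, R}, right has 0 { }.
        Root G: left subtree has 1 node {Y}, right has 1 {R}.

P, V, J, U, E, X, Y, R, G, S, Z, W, T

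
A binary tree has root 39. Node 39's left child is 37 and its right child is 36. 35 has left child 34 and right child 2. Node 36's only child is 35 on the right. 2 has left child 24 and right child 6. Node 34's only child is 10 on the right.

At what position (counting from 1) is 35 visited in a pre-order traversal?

Pre-order visits the node, then its left subtree, then its right subtree.
Visit 39.
At 39: go left to 37.
  37 is a leaf — visit 37.
At 39: go right to 36.
  Visit 36.
  At 36: no left child.
  At 36: go right to 35.
    Visit 35.
    At 35: go left to 34.
      Visit 34.
      At 34: no left child.
      At 34: go right to 10.
        10 is a leaf — visit 10.
    At 35: go right to 2.
      Visit 2.
      At 2: go left to 24.
        24 is a leaf — visit 24.
      At 2: go right to 6.
        6 is a leaf — visit 6.
Full pre-order sequence: 39, 37, 36, 35, 34, 10, 2, 24, 6.

4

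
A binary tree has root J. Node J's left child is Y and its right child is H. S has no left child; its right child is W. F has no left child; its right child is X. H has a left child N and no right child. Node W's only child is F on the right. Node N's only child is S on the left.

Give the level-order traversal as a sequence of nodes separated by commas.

J, Y, H, N, S, W, F, X

Level-order visits nodes level by level from the root, left to right within each level.
Level 0: J
Level 1: Y, H
Level 2: N
Level 3: S
Level 4: W
Level 5: F
Level 6: X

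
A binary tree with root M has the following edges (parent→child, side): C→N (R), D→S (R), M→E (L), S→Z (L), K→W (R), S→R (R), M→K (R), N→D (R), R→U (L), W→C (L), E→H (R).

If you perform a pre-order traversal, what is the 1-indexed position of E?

Pre-order visits the node, then its left subtree, then its right subtree.
Visit M.
At M: go left to E.
  Visit E.
  At E: no left child.
  At E: go right to H.
    H is a leaf — visit H.
At M: go right to K.
  Visit K.
  At K: no left child.
  At K: go right to W.
    Visit W.
    At W: go left to C.
      Visit C.
      At C: no left child.
      At C: go right to N.
        Visit N.
        At N: no left child.
        At N: go right to D.
          Visit D.
          At D: no left child.
          At D: go right to S.
            Visit S.
            At S: go left to Z.
              Z is a leaf — visit Z.
            At S: go right to R.
              Visit R.
              At R: go left to U.
                U is a leaf — visit U.
              At R: no right child.
    At W: no right child.
Full pre-order sequence: M, E, H, K, W, C, N, D, S, Z, R, U.

2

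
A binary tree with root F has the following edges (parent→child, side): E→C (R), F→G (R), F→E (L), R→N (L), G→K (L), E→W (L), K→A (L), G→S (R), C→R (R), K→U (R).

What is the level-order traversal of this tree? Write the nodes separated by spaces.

F E G W C K S R A U N

Level-order visits nodes level by level from the root, left to right within each level.
Level 0: F
Level 1: E, G
Level 2: W, C, K, S
Level 3: R, A, U
Level 4: N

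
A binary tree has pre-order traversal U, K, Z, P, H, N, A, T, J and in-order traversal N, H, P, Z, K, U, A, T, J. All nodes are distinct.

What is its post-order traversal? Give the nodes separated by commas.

N, H, P, Z, K, J, T, A, U

The first element of pre-order is the root; it splits in-order into left and right subtrees.
Root U: left subtree has 5 nodes {N, H, P, Z, K}, right has 3 {A, T, J}.
  Root K: left subtree has 4 nodes {N, H, P, Z}, right has 0 { }.
    Root Z: left subtree has 3 nodes {N, H, P}, right has 0 { }.
      Root P: left subtree has 2 nodes {N, H}, right has 0 { }.
        Root H: left subtree has 1 node {N}, right has 0 { }.
  Root A: left subtree has 0 nodes { }, right has 2 {T, J}.
    Root T: left subtree has 0 nodes { }, right has 1 {J}.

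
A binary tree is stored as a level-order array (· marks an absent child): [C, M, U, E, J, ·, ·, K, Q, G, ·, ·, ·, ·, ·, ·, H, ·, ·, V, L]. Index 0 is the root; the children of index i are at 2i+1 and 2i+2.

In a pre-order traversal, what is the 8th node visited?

Pre-order visits the node, then its left subtree, then its right subtree.
Visit C.
At C: go left to M.
  Visit M.
  At M: go left to E.
    Visit E.
    At E: go left to K.
      Visit K.
      At K: no left child.
      At K: go right to H.
        H is a leaf — visit H.
    At E: go right to Q.
      Q is a leaf — visit Q.
  At M: go right to J.
    Visit J.
    At J: go left to G.
      Visit G.
      At G: go left to V.
        V is a leaf — visit V.
      At G: go right to L.
        L is a leaf — visit L.
    At J: no right child.
At C: go right to U.
  U is a leaf — visit U.
Full pre-order sequence: C, M, E, K, H, Q, J, G, V, L, U.

G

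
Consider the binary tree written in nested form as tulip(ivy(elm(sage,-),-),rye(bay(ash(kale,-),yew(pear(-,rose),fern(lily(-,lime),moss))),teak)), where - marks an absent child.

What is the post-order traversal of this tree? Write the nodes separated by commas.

sage, elm, ivy, kale, ash, rose, pear, lime, lily, moss, fern, yew, bay, teak, rye, tulip

Post-order visits the left subtree, then the right subtree, then the node.
At tulip: go left to ivy.
  At ivy: go left to elm.
    At elm: go left to sage.
      sage is a leaf — visit sage.
    At elm: no right child.
    Visit elm.
  At ivy: no right child.
  Visit ivy.
At tulip: go right to rye.
  At rye: go left to bay.
    At bay: go left to ash.
      At ash: go left to kale.
        kale is a leaf — visit kale.
      At ash: no right child.
      Visit ash.
    At bay: go right to yew.
      At yew: go left to pear.
        At pear: no left child.
        At pear: go right to rose.
          rose is a leaf — visit rose.
        Visit pear.
      At yew: go right to fern.
        At fern: go left to lily.
          At lily: no left child.
          At lily: go right to lime.
            lime is a leaf — visit lime.
          Visit lily.
        At fern: go right to moss.
          moss is a leaf — visit moss.
        Visit fern.
      Visit yew.
    Visit bay.
  At rye: go right to teak.
    teak is a leaf — visit teak.
  Visit rye.
Visit tulip.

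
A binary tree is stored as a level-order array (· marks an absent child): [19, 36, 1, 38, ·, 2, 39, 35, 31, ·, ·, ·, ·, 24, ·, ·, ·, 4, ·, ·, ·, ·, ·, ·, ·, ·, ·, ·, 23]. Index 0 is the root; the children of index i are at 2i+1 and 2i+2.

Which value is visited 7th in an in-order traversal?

In-order visits the left subtree, then the node, then the right subtree.
At 19: go left to 36.
  At 36: go left to 38.
    At 38: go left to 35.
      35 is a leaf — visit 35.
    Visit 38.
    At 38: go right to 31.
      At 31: go left to 4.
        4 is a leaf — visit 4.
      Visit 31.
      At 31: no right child.
  Visit 36.
  At 36: no right child.
Visit 19.
At 19: go right to 1.
  At 1: go left to 2.
    2 is a leaf — visit 2.
  Visit 1.
  At 1: go right to 39.
    At 39: go left to 24.
      At 24: no left child.
      Visit 24.
      At 24: go right to 23.
        23 is a leaf — visit 23.
    Visit 39.
    At 39: no right child.
Full in-order sequence: 35, 38, 4, 31, 36, 19, 2, 1, 24, 23, 39.

2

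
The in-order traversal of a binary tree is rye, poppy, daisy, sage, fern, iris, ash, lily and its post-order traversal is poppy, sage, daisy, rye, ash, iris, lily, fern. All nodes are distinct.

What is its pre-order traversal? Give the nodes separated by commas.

The last element of post-order is the root; it splits in-order into left and right subtrees.
Root fern: left subtree has 4 nodes {rye, poppy, daisy, sage}, right has 3 {iris, ash, lily}.
  Root rye: left subtree has 0 nodes { }, right has 3 {poppy, daisy, sage}.
    Root daisy: left subtree has 1 node {poppy}, right has 1 {sage}.
  Root lily: left subtree has 2 nodes {iris, ash}, right has 0 { }.
    Root iris: left subtree has 0 nodes { }, right has 1 {ash}.

fern, rye, daisy, poppy, sage, lily, iris, ash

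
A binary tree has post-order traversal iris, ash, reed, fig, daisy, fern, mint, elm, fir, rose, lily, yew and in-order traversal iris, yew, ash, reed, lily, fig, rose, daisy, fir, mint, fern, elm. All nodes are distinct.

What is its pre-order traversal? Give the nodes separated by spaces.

The last element of post-order is the root; it splits in-order into left and right subtrees.
Root yew: left subtree has 1 node {iris}, right has 10 {ash, reed, lily, fig, rose, daisy, fir, mint, fern, elm}.
  Root lily: left subtree has 2 nodes {ash, reed}, right has 7 {fig, rose, daisy, fir, mint, fern, elm}.
    Root reed: left subtree has 1 node {ash}, right has 0 { }.
    Root rose: left subtree has 1 node {fig}, right has 5 {daisy, fir, mint, fern, elm}.
      Root fir: left subtree has 1 node {daisy}, right has 3 {mint, fern, elm}.
        Root elm: left subtree has 2 nodes {mint, fern}, right has 0 { }.
          Root mint: left subtree has 0 nodes { }, right has 1 {fern}.

yew iris lily reed ash rose fig fir daisy elm mint fern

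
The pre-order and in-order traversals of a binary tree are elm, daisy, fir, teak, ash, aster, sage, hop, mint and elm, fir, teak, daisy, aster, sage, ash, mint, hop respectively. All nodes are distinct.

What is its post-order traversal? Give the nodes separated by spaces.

teak fir sage aster mint hop ash daisy elm

The first element of pre-order is the root; it splits in-order into left and right subtrees.
Root elm: left subtree has 0 nodes { }, right has 8 {fir, teak, daisy, aster, sage, ash, mint, hop}.
  Root daisy: left subtree has 2 nodes {fir, teak}, right has 5 {aster, sage, ash, mint, hop}.
    Root fir: left subtree has 0 nodes { }, right has 1 {teak}.
    Root ash: left subtree has 2 nodes {aster, sage}, right has 2 {mint, hop}.
      Root aster: left subtree has 0 nodes { }, right has 1 {sage}.
      Root hop: left subtree has 1 node {mint}, right has 0 { }.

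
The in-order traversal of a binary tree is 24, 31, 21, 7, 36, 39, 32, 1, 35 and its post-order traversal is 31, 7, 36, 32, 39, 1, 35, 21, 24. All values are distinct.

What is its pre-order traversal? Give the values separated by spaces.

The last element of post-order is the root; it splits in-order into left and right subtrees.
Root 24: left subtree has 0 nodes { }, right has 8 {31, 21, 7, 36, 39, 32, 1, 35}.
  Root 21: left subtree has 1 node {31}, right has 6 {7, 36, 39, 32, 1, 35}.
    Root 35: left subtree has 5 nodes {7, 36, 39, 32, 1}, right has 0 { }.
      Root 1: left subtree has 4 nodes {7, 36, 39, 32}, right has 0 { }.
        Root 39: left subtree has 2 nodes {7, 36}, right has 1 {32}.
          Root 36: left subtree has 1 node {7}, right has 0 { }.

24 21 31 35 1 39 36 7 32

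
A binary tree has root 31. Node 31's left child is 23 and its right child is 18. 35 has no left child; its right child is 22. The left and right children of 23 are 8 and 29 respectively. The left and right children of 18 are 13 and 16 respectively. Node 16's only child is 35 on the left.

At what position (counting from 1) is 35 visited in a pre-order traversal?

8

Pre-order visits the node, then its left subtree, then its right subtree.
Visit 31.
At 31: go left to 23.
  Visit 23.
  At 23: go left to 8.
    8 is a leaf — visit 8.
  At 23: go right to 29.
    29 is a leaf — visit 29.
At 31: go right to 18.
  Visit 18.
  At 18: go left to 13.
    13 is a leaf — visit 13.
  At 18: go right to 16.
    Visit 16.
    At 16: go left to 35.
      Visit 35.
      At 35: no left child.
      At 35: go right to 22.
        22 is a leaf — visit 22.
    At 16: no right child.
Full pre-order sequence: 31, 23, 8, 29, 18, 13, 16, 35, 22.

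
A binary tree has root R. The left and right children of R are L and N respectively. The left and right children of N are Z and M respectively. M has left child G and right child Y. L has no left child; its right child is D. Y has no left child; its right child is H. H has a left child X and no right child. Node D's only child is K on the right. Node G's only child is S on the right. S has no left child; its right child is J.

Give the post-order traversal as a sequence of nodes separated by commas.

K, D, L, Z, J, S, G, X, H, Y, M, N, R

Post-order visits the left subtree, then the right subtree, then the node.
At R: go left to L.
  At L: no left child.
  At L: go right to D.
    At D: no left child.
    At D: go right to K.
      K is a leaf — visit K.
    Visit D.
  Visit L.
At R: go right to N.
  At N: go left to Z.
    Z is a leaf — visit Z.
  At N: go right to M.
    At M: go left to G.
      At G: no left child.
      At G: go right to S.
        At S: no left child.
        At S: go right to J.
          J is a leaf — visit J.
        Visit S.
      Visit G.
    At M: go right to Y.
      At Y: no left child.
      At Y: go right to H.
        At H: go left to X.
          X is a leaf — visit X.
        At H: no right child.
        Visit H.
      Visit Y.
    Visit M.
  Visit N.
Visit R.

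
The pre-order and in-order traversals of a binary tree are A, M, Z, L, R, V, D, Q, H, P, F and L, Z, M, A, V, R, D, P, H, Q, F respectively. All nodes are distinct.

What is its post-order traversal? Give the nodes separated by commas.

The first element of pre-order is the root; it splits in-order into left and right subtrees.
Root A: left subtree has 3 nodes {L, Z, M}, right has 7 {V, R, D, P, H, Q, F}.
  Root M: left subtree has 2 nodes {L, Z}, right has 0 { }.
    Root Z: left subtree has 1 node {L}, right has 0 { }.
  Root R: left subtree has 1 node {V}, right has 5 {D, P, H, Q, F}.
    Root D: left subtree has 0 nodes { }, right has 4 {P, H, Q, F}.
      Root Q: left subtree has 2 nodes {P, H}, right has 1 {F}.
        Root H: left subtree has 1 node {P}, right has 0 { }.

L, Z, M, V, P, H, F, Q, D, R, A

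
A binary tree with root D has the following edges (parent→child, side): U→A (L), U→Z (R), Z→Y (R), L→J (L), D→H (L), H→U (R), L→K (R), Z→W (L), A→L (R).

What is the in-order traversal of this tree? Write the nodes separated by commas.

In-order visits the left subtree, then the node, then the right subtree.
At D: go left to H.
  At H: no left child.
  Visit H.
  At H: go right to U.
    At U: go left to A.
      At A: no left child.
      Visit A.
      At A: go right to L.
        At L: go left to J.
          J is a leaf — visit J.
        Visit L.
        At L: go right to K.
          K is a leaf — visit K.
    Visit U.
    At U: go right to Z.
      At Z: go left to W.
        W is a leaf — visit W.
      Visit Z.
      At Z: go right to Y.
        Y is a leaf — visit Y.
Visit D.
At D: no right child.

H, A, J, L, K, U, W, Z, Y, D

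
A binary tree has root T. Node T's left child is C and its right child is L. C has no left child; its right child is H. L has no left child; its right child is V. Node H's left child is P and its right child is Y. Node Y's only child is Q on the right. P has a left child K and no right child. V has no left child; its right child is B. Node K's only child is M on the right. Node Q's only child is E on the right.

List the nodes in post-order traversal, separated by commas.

Post-order visits the left subtree, then the right subtree, then the node.
At T: go left to C.
  At C: no left child.
  At C: go right to H.
    At H: go left to P.
      At P: go left to K.
        At K: no left child.
        At K: go right to M.
          M is a leaf — visit M.
        Visit K.
      At P: no right child.
      Visit P.
    At H: go right to Y.
      At Y: no left child.
      At Y: go right to Q.
        At Q: no left child.
        At Q: go right to E.
          E is a leaf — visit E.
        Visit Q.
      Visit Y.
    Visit H.
  Visit C.
At T: go right to L.
  At L: no left child.
  At L: go right to V.
    At V: no left child.
    At V: go right to B.
      B is a leaf — visit B.
    Visit V.
  Visit L.
Visit T.

M, K, P, E, Q, Y, H, C, B, V, L, T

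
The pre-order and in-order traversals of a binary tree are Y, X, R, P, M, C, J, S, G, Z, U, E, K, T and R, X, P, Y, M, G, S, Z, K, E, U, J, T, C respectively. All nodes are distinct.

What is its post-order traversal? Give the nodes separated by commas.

The first element of pre-order is the root; it splits in-order into left and right subtrees.
Root Y: left subtree has 3 nodes {R, X, P}, right has 10 {M, G, S, Z, K, E, U, J, T, C}.
  Root X: left subtree has 1 node {R}, right has 1 {P}.
  Root M: left subtree has 0 nodes { }, right has 9 {G, S, Z, K, E, U, J, T, C}.
    Root C: left subtree has 8 nodes {G, S, Z, K, E, U, J, T}, right has 0 { }.
      Root J: left subtree has 6 nodes {G, S, Z, K, E, U}, right has 1 {T}.
        Root S: left subtree has 1 node {G}, right has 4 {Z, K, E, U}.
          Root Z: left subtree has 0 nodes { }, right has 3 {K, E, U}.
            Root U: left subtree has 2 nodes {K, E}, right has 0 { }.
              Root E: left subtree has 1 node {K}, right has 0 { }.

R, P, X, G, K, E, U, Z, S, T, J, C, M, Y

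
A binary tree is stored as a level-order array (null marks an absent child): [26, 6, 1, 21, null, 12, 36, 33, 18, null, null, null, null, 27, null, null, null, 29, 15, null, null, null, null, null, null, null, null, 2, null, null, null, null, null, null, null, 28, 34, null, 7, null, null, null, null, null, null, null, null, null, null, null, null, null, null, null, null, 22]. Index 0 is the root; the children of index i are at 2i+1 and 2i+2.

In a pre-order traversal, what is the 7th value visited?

Pre-order visits the node, then its left subtree, then its right subtree.
Visit 26.
At 26: go left to 6.
  Visit 6.
  At 6: go left to 21.
    Visit 21.
    At 21: go left to 33.
      33 is a leaf — visit 33.
    At 21: go right to 18.
      Visit 18.
      At 18: go left to 29.
        Visit 29.
        At 29: go left to 28.
          28 is a leaf — visit 28.
        At 29: go right to 34.
          34 is a leaf — visit 34.
      At 18: go right to 15.
        Visit 15.
        At 15: no left child.
        At 15: go right to 7.
          7 is a leaf — visit 7.
  At 6: no right child.
At 26: go right to 1.
  Visit 1.
  At 1: go left to 12.
    12 is a leaf — visit 12.
  At 1: go right to 36.
    Visit 36.
    At 36: go left to 27.
      Visit 27.
      At 27: go left to 2.
        Visit 2.
        At 2: go left to 22.
          22 is a leaf — visit 22.
        At 2: no right child.
      At 27: no right child.
    At 36: no right child.
Full pre-order sequence: 26, 6, 21, 33, 18, 29, 28, 34, 15, 7, 1, 12, 36, 27, 2, 22.

28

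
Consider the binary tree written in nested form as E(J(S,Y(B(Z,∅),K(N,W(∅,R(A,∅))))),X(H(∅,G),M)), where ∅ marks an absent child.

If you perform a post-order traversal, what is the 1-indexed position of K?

Post-order visits the left subtree, then the right subtree, then the node.
At E: go left to J.
  At J: go left to S.
    S is a leaf — visit S.
  At J: go right to Y.
    At Y: go left to B.
      At B: go left to Z.
        Z is a leaf — visit Z.
      At B: no right child.
      Visit B.
    At Y: go right to K.
      At K: go left to N.
        N is a leaf — visit N.
      At K: go right to W.
        At W: no left child.
        At W: go right to R.
          At R: go left to A.
            A is a leaf — visit A.
          At R: no right child.
          Visit R.
        Visit W.
      Visit K.
    Visit Y.
  Visit J.
At E: go right to X.
  At X: go left to H.
    At H: no left child.
    At H: go right to G.
      G is a leaf — visit G.
    Visit H.
  At X: go right to M.
    M is a leaf — visit M.
  Visit X.
Visit E.
Full post-order sequence: S, Z, B, N, A, R, W, K, Y, J, G, H, M, X, E.

8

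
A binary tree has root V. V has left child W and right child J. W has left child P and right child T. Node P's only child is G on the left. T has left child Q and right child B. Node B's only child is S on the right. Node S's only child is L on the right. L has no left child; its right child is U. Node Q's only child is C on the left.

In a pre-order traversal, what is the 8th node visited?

Pre-order visits the node, then its left subtree, then its right subtree.
Visit V.
At V: go left to W.
  Visit W.
  At W: go left to P.
    Visit P.
    At P: go left to G.
      G is a leaf — visit G.
    At P: no right child.
  At W: go right to T.
    Visit T.
    At T: go left to Q.
      Visit Q.
      At Q: go left to C.
        C is a leaf — visit C.
      At Q: no right child.
    At T: go right to B.
      Visit B.
      At B: no left child.
      At B: go right to S.
        Visit S.
        At S: no left child.
        At S: go right to L.
          Visit L.
          At L: no left child.
          At L: go right to U.
            U is a leaf — visit U.
At V: go right to J.
  J is a leaf — visit J.
Full pre-order sequence: V, W, P, G, T, Q, C, B, S, L, U, J.

B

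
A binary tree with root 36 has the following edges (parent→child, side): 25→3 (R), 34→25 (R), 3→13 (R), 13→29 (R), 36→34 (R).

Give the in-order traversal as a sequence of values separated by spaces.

In-order visits the left subtree, then the node, then the right subtree.
At 36: no left child.
Visit 36.
At 36: go right to 34.
  At 34: no left child.
  Visit 34.
  At 34: go right to 25.
    At 25: no left child.
    Visit 25.
    At 25: go right to 3.
      At 3: no left child.
      Visit 3.
      At 3: go right to 13.
        At 13: no left child.
        Visit 13.
        At 13: go right to 29.
          29 is a leaf — visit 29.

36 34 25 3 13 29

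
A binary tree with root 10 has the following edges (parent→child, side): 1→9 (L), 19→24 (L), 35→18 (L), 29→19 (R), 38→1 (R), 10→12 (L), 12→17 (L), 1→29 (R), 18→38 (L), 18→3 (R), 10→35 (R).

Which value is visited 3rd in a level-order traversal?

35

Level-order visits nodes level by level from the root, left to right within each level.
Level 0: 10
Level 1: 12, 35
Level 2: 17, 18
Level 3: 38, 3
Level 4: 1
Level 5: 9, 29
Level 6: 19
Level 7: 24
Full level-order sequence: 10, 12, 35, 17, 18, 38, 3, 1, 9, 29, 19, 24.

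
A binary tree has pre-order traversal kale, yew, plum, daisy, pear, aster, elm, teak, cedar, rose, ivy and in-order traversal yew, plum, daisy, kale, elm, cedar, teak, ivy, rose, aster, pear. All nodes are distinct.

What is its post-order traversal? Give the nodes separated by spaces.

daisy plum yew cedar ivy rose teak elm aster pear kale

The first element of pre-order is the root; it splits in-order into left and right subtrees.
Root kale: left subtree has 3 nodes {yew, plum, daisy}, right has 7 {elm, cedar, teak, ivy, rose, aster, pear}.
  Root yew: left subtree has 0 nodes { }, right has 2 {plum, daisy}.
    Root plum: left subtree has 0 nodes { }, right has 1 {daisy}.
  Root pear: left subtree has 6 nodes {elm, cedar, teak, ivy, rose, aster}, right has 0 { }.
    Root aster: left subtree has 5 nodes {elm, cedar, teak, ivy, rose}, right has 0 { }.
      Root elm: left subtree has 0 nodes { }, right has 4 {cedar, teak, ivy, rose}.
        Root teak: left subtree has 1 node {cedar}, right has 2 {ivy, rose}.
          Root rose: left subtree has 1 node {ivy}, right has 0 { }.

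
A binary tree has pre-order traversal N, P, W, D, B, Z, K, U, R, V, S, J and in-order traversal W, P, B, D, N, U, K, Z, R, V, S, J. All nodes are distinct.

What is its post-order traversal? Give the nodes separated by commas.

The first element of pre-order is the root; it splits in-order into left and right subtrees.
Root N: left subtree has 4 nodes {W, P, B, D}, right has 7 {U, K, Z, R, V, S, J}.
  Root P: left subtree has 1 node {W}, right has 2 {B, D}.
    Root D: left subtree has 1 node {B}, right has 0 { }.
  Root Z: left subtree has 2 nodes {U, K}, right has 4 {R, V, S, J}.
    Root K: left subtree has 1 node {U}, right has 0 { }.
    Root R: left subtree has 0 nodes { }, right has 3 {V, S, J}.
      Root V: left subtree has 0 nodes { }, right has 2 {S, J}.
        Root S: left subtree has 0 nodes { }, right has 1 {J}.

W, B, D, P, U, K, J, S, V, R, Z, N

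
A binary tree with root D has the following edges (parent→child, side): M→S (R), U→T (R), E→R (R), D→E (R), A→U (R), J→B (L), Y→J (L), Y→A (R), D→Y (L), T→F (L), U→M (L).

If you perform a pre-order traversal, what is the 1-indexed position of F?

Pre-order visits the node, then its left subtree, then its right subtree.
Visit D.
At D: go left to Y.
  Visit Y.
  At Y: go left to J.
    Visit J.
    At J: go left to B.
      B is a leaf — visit B.
    At J: no right child.
  At Y: go right to A.
    Visit A.
    At A: no left child.
    At A: go right to U.
      Visit U.
      At U: go left to M.
        Visit M.
        At M: no left child.
        At M: go right to S.
          S is a leaf — visit S.
      At U: go right to T.
        Visit T.
        At T: go left to F.
          F is a leaf — visit F.
        At T: no right child.
At D: go right to E.
  Visit E.
  At E: no left child.
  At E: go right to R.
    R is a leaf — visit R.
Full pre-order sequence: D, Y, J, B, A, U, M, S, T, F, E, R.

10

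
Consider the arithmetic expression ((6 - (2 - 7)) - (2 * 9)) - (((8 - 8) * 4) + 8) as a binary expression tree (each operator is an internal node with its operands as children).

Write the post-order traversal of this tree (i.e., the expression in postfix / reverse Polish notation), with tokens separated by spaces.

Post-order on an expression tree gives postfix notation: for each operator, emit left operand, right operand, then the operator.

6 2 7 - - 2 9 * - 8 8 - 4 * 8 + -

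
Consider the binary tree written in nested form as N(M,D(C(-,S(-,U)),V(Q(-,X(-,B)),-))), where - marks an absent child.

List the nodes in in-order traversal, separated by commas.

In-order visits the left subtree, then the node, then the right subtree.
At N: go left to M.
  M is a leaf — visit M.
Visit N.
At N: go right to D.
  At D: go left to C.
    At C: no left child.
    Visit C.
    At C: go right to S.
      At S: no left child.
      Visit S.
      At S: go right to U.
        U is a leaf — visit U.
  Visit D.
  At D: go right to V.
    At V: go left to Q.
      At Q: no left child.
      Visit Q.
      At Q: go right to X.
        At X: no left child.
        Visit X.
        At X: go right to B.
          B is a leaf — visit B.
    Visit V.
    At V: no right child.

M, N, C, S, U, D, Q, X, B, V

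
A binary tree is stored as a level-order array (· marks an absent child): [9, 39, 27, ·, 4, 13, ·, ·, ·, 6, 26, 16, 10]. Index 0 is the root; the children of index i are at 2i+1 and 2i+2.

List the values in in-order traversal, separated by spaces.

39 6 4 26 9 16 13 10 27

In-order visits the left subtree, then the node, then the right subtree.
At 9: go left to 39.
  At 39: no left child.
  Visit 39.
  At 39: go right to 4.
    At 4: go left to 6.
      6 is a leaf — visit 6.
    Visit 4.
    At 4: go right to 26.
      26 is a leaf — visit 26.
Visit 9.
At 9: go right to 27.
  At 27: go left to 13.
    At 13: go left to 16.
      16 is a leaf — visit 16.
    Visit 13.
    At 13: go right to 10.
      10 is a leaf — visit 10.
  Visit 27.
  At 27: no right child.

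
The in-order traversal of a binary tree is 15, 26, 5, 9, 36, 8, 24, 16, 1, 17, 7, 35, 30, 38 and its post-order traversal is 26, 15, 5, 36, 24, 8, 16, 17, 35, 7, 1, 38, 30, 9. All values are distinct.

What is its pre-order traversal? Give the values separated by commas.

9, 5, 15, 26, 30, 1, 16, 8, 36, 24, 7, 17, 35, 38

The last element of post-order is the root; it splits in-order into left and right subtrees.
Root 9: left subtree has 3 nodes {15, 26, 5}, right has 10 {36, 8, 24, 16, 1, 17, 7, 35, 30, 38}.
  Root 5: left subtree has 2 nodes {15, 26}, right has 0 { }.
    Root 15: left subtree has 0 nodes { }, right has 1 {26}.
  Root 30: left subtree has 8 nodes {36, 8, 24, 16, 1, 17, 7, 35}, right has 1 {38}.
    Root 1: left subtree has 4 nodes {36, 8, 24, 16}, right has 3 {17, 7, 35}.
      Root 16: left subtree has 3 nodes {36, 8, 24}, right has 0 { }.
        Root 8: left subtree has 1 node {36}, right has 1 {24}.
      Root 7: left subtree has 1 node {17}, right has 1 {35}.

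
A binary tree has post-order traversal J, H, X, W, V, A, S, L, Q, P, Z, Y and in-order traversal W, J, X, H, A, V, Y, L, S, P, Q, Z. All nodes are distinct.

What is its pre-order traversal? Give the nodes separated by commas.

Y, A, W, X, J, H, V, Z, P, L, S, Q

The last element of post-order is the root; it splits in-order into left and right subtrees.
Root Y: left subtree has 6 nodes {W, J, X, H, A, V}, right has 5 {L, S, P, Q, Z}.
  Root A: left subtree has 4 nodes {W, J, X, H}, right has 1 {V}.
    Root W: left subtree has 0 nodes { }, right has 3 {J, X, H}.
      Root X: left subtree has 1 node {J}, right has 1 {H}.
  Root Z: left subtree has 4 nodes {L, S, P, Q}, right has 0 { }.
    Root P: left subtree has 2 nodes {L, S}, right has 1 {Q}.
      Root L: left subtree has 0 nodes { }, right has 1 {S}.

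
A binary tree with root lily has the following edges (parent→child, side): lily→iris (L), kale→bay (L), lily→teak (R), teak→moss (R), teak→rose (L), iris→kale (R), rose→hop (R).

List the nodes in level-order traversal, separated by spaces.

lily iris teak kale rose moss bay hop

Level-order visits nodes level by level from the root, left to right within each level.
Level 0: lily
Level 1: iris, teak
Level 2: kale, rose, moss
Level 3: bay, hop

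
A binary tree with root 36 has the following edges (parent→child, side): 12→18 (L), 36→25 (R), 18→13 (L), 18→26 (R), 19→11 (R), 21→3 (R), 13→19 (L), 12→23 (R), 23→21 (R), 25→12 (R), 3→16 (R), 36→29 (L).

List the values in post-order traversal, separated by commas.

29, 11, 19, 13, 26, 18, 16, 3, 21, 23, 12, 25, 36

Post-order visits the left subtree, then the right subtree, then the node.
At 36: go left to 29.
  29 is a leaf — visit 29.
At 36: go right to 25.
  At 25: no left child.
  At 25: go right to 12.
    At 12: go left to 18.
      At 18: go left to 13.
        At 13: go left to 19.
          At 19: no left child.
          At 19: go right to 11.
            11 is a leaf — visit 11.
          Visit 19.
        At 13: no right child.
        Visit 13.
      At 18: go right to 26.
        26 is a leaf — visit 26.
      Visit 18.
    At 12: go right to 23.
      At 23: no left child.
      At 23: go right to 21.
        At 21: no left child.
        At 21: go right to 3.
          At 3: no left child.
          At 3: go right to 16.
            16 is a leaf — visit 16.
          Visit 3.
        Visit 21.
      Visit 23.
    Visit 12.
  Visit 25.
Visit 36.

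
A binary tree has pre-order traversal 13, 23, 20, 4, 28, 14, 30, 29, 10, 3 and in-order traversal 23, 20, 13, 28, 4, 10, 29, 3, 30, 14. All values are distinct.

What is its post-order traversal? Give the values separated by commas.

The first element of pre-order is the root; it splits in-order into left and right subtrees.
Root 13: left subtree has 2 nodes {23, 20}, right has 7 {28, 4, 10, 29, 3, 30, 14}.
  Root 23: left subtree has 0 nodes { }, right has 1 {20}.
  Root 4: left subtree has 1 node {28}, right has 5 {10, 29, 3, 30, 14}.
    Root 14: left subtree has 4 nodes {10, 29, 3, 30}, right has 0 { }.
      Root 30: left subtree has 3 nodes {10, 29, 3}, right has 0 { }.
        Root 29: left subtree has 1 node {10}, right has 1 {3}.

20, 23, 28, 10, 3, 29, 30, 14, 4, 13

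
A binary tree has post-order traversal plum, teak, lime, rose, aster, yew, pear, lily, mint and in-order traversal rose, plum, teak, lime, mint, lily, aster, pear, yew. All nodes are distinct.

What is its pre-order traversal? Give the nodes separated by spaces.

The last element of post-order is the root; it splits in-order into left and right subtrees.
Root mint: left subtree has 4 nodes {rose, plum, teak, lime}, right has 4 {lily, aster, pear, yew}.
  Root rose: left subtree has 0 nodes { }, right has 3 {plum, teak, lime}.
    Root lime: left subtree has 2 nodes {plum, teak}, right has 0 { }.
      Root teak: left subtree has 1 node {plum}, right has 0 { }.
  Root lily: left subtree has 0 nodes { }, right has 3 {aster, pear, yew}.
    Root pear: left subtree has 1 node {aster}, right has 1 {yew}.

mint rose lime teak plum lily pear aster yew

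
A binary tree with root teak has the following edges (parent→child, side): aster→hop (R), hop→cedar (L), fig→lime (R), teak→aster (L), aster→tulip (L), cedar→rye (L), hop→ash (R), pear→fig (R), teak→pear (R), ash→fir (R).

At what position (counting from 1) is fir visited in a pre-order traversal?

Pre-order visits the node, then its left subtree, then its right subtree.
Visit teak.
At teak: go left to aster.
  Visit aster.
  At aster: go left to tulip.
    tulip is a leaf — visit tulip.
  At aster: go right to hop.
    Visit hop.
    At hop: go left to cedar.
      Visit cedar.
      At cedar: go left to rye.
        rye is a leaf — visit rye.
      At cedar: no right child.
    At hop: go right to ash.
      Visit ash.
      At ash: no left child.
      At ash: go right to fir.
        fir is a leaf — visit fir.
At teak: go right to pear.
  Visit pear.
  At pear: no left child.
  At pear: go right to fig.
    Visit fig.
    At fig: no left child.
    At fig: go right to lime.
      lime is a leaf — visit lime.
Full pre-order sequence: teak, aster, tulip, hop, cedar, rye, ash, fir, pear, fig, lime.

8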